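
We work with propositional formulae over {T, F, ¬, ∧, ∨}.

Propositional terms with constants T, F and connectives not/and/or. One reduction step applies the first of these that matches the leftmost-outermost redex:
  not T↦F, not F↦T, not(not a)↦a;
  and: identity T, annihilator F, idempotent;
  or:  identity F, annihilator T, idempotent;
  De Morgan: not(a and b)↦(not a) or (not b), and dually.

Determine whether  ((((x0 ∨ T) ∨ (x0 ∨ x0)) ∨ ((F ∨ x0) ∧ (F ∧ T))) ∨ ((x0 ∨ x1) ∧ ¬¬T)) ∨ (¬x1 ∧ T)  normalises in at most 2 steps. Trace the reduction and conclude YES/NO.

Answer: NO — after 2 steps the term is ((T ∨ ((F ∨ x0) ∧ (F ∧ T))) ∨ ((x0 ∨ x1) ∧ ¬¬T)) ∨ (¬x1 ∧ T), not yet normal

Reduction:
  start: ((((x0 ∨ T) ∨ (x0 ∨ x0)) ∨ ((F ∨ x0) ∧ (F ∧ T))) ∨ ((x0 ∨ x1) ∧ ¬¬T)) ∨ (¬x1 ∧ T)
  →1  (((T ∨ (x0 ∨ x0)) ∨ ((F ∨ x0) ∧ (F ∧ T))) ∨ ((x0 ∨ x1) ∧ ¬¬T)) ∨ (¬x1 ∧ T)
  →2  ((T ∨ ((F ∨ x0) ∧ (F ∧ T))) ∨ ((x0 ∨ x1) ∧ ¬¬T)) ∨ (¬x1 ∧ T)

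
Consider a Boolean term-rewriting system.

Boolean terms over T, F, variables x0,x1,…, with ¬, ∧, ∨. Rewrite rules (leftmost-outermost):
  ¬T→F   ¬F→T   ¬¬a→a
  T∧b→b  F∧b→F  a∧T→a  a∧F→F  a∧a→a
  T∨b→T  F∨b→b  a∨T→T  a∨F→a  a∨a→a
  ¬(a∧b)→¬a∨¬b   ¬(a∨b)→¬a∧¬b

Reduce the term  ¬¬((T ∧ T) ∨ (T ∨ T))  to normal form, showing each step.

Answer: normal form = T  (in 3 steps)

Working:
  start: ¬¬((T ∧ T) ∨ (T ∨ T))
  →1  (T ∧ T) ∨ (T ∨ T)
  →2  T ∨ (T ∨ T)
  →3  T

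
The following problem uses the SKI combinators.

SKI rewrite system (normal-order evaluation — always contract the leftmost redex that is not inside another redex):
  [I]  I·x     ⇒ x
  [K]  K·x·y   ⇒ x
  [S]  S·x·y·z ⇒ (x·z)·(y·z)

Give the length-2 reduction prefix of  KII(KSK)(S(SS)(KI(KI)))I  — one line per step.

Answer: after 2 steps: KSK(S(SS)(KI(KI)))I

Working:
  start: KII(KSK)(S(SS)(KI(KI)))I
  [1] I(KSK)(S(SS)(KI(KI)))I
  [2] KSK(S(SS)(KI(KI)))I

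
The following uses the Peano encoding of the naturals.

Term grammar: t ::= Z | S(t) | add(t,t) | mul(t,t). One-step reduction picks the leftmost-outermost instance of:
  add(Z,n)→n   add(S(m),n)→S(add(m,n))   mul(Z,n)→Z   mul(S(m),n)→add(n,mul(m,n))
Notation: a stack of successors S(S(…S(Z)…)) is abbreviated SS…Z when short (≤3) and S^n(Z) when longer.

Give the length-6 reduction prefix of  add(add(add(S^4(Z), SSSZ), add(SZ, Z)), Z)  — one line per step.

Answer: after 6 steps: S(S(add(add(add(SSZ, SSSZ), add(SZ, Z)), Z)))

Reduction:
  start: add(add(add(S^4(Z), SSSZ), add(SZ, Z)), Z)
  [1] add(add(S(add(SSSZ, SSSZ)), add(SZ, Z)), Z)
  [2] add(S(add(add(SSSZ, SSSZ), add(SZ, Z))), Z)
  [3] S(add(add(add(SSSZ, SSSZ), add(SZ, Z)), Z))
  [4] S(add(add(S(add(SSZ, SSSZ)), add(SZ, Z)), Z))
  [5] S(add(S(add(add(SSZ, SSSZ), add(SZ, Z))), Z))
  [6] S(S(add(add(add(SSZ, SSSZ), add(SZ, Z)), Z)))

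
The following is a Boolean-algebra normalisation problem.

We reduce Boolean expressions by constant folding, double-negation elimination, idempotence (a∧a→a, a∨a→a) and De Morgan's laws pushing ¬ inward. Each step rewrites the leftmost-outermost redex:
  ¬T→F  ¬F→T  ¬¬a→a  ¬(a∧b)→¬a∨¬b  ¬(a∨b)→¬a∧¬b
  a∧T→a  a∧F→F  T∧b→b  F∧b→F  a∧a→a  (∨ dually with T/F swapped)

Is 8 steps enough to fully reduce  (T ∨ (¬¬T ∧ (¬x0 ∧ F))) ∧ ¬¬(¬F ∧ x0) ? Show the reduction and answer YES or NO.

  start: (T ∨ (¬¬T ∧ (¬x0 ∧ F))) ∧ ¬¬(¬F ∧ x0)
  →1  T ∧ ¬¬(¬F ∧ x0)
  →2  ¬¬(¬F ∧ x0)
  →3  ¬F ∧ x0
  →4  T ∧ x0
  →5  x0

Answer: YES — reaches normal form x0 in 5 ≤ 8 steps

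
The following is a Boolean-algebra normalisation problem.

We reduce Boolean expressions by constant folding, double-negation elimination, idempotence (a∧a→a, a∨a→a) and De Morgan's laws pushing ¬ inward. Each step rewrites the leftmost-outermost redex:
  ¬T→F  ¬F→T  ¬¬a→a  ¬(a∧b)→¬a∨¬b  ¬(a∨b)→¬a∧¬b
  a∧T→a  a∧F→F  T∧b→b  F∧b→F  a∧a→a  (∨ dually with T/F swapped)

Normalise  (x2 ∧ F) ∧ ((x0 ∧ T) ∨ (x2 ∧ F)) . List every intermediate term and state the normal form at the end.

  start: (x2 ∧ F) ∧ ((x0 ∧ T) ∨ (x2 ∧ F))
  step 1: F ∧ ((x0 ∧ T) ∨ (x2 ∧ F))
  step 2: F

Answer: normal form = F  (in 2 steps)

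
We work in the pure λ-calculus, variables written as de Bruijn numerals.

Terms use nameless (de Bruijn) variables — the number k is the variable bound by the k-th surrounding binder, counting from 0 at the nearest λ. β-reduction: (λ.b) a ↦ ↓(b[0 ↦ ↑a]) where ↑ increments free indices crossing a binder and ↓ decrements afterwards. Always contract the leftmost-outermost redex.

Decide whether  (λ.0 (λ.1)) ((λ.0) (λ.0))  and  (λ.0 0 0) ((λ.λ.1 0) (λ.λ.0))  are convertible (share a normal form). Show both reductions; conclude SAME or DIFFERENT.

Term A:
  start: (λ.0 (λ.1)) ((λ.0) (λ.0))
  →1  (λ.0) (λ.0) (λ.(λ.0) (λ.0))
  →2  (λ.0) (λ.(λ.0) (λ.0))
  →3  λ.(λ.0) (λ.0)
  →4  λ.λ.0

Term B:
  start: (λ.0 0 0) ((λ.λ.1 0) (λ.λ.0))
  →1  (λ.λ.1 0) (λ.λ.0) ((λ.λ.1 0) (λ.λ.0)) ((λ.λ.1 0) (λ.λ.0))
  →2  (λ.(λ.λ.0) 0) ((λ.λ.1 0) (λ.λ.0)) ((λ.λ.1 0) (λ.λ.0))
  →3  (λ.λ.0) ((λ.λ.1 0) (λ.λ.0)) ((λ.λ.1 0) (λ.λ.0))
  →4  (λ.0) ((λ.λ.1 0) (λ.λ.0))
  →5  (λ.λ.1 0) (λ.λ.0)
  →6  λ.(λ.λ.0) 0
  →7  λ.λ.0

Answer: SAME — A ⇓ λ.λ.0, B ⇓ λ.λ.0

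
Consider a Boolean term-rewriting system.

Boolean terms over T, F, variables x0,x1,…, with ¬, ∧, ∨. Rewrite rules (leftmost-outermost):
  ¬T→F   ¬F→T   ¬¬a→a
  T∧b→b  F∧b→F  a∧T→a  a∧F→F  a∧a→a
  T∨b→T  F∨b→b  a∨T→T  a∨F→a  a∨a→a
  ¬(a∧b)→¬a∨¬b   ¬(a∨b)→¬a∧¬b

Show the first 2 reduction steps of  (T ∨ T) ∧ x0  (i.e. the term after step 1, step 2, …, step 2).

Answer: after 2 steps: x0

Derivation:
  start: (T ∨ T) ∧ x0
  →1  T ∧ x0
  →2  x0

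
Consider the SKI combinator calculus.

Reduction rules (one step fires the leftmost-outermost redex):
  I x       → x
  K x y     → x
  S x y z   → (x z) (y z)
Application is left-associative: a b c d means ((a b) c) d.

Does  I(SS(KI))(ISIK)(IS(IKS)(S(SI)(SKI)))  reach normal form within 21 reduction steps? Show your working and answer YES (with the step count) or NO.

  start: I(SS(KI))(ISIK)(IS(IKS)(S(SI)(SKI)))
  step 1: SS(KI)(ISIK)(IS(IKS)(S(SI)(SKI)))
  step 2: S(ISIK)(KI(ISIK))(IS(IKS)(S(SI)(SKI)))
  step 3: ISIK(IS(IKS)(S(SI)(SKI)))(KI(ISIK)(IS(IKS)(S(SI)(SKI))))
  step 4: SIK(IS(IKS)(S(SI)(SKI)))(KI(ISIK)(IS(IKS)(S(SI)(SKI))))
  step 5: I(IS(IKS)(S(SI)(SKI)))(K(IS(IKS)(S(SI)(SKI))))(KI(ISIK)(IS(IKS)(S(SI)(SKI))))
  step 6: IS(IKS)(S(SI)(SKI))(K(IS(IKS)(S(SI)(SKI))))(KI(ISIK)(IS(IKS)(S(SI)(SKI))))
  step 7: S(IKS)(S(SI)(SKI))(K(IS(IKS)(S(SI)(SKI))))(KI(ISIK)(IS(IKS)(S(SI)(SKI))))
  step 8: IKS(K(IS(IKS)(S(SI)(SKI))))(S(SI)(SKI)(K(IS(IKS)(S(SI)(SKI)))))(KI(ISIK)(IS(IKS)(S(SI)(SKI))))
  step 9: KS(K(IS(IKS)(S(SI)(SKI))))(S(SI)(SKI)(K(IS(IKS)(S(SI)(SKI)))))(KI(ISIK)(IS(IKS)(S(SI)(SKI))))
  step 10: S(S(SI)(SKI)(K(IS(IKS)(S(SI)(SKI)))))(KI(ISIK)(IS(IKS)(S(SI)(SKI))))
  step 11: S(SI(K(IS(IKS)(S(SI)(SKI))))(SKI(K(IS(IKS)(S(SI)(SKI))))))(KI(ISIK)(IS(IKS)(S(SI)(SKI))))
  step 12: S(I(SKI(K(IS(IKS)(S(SI)(SKI)))))(K(IS(IKS)(S(SI)(SKI)))(SKI(K(IS(IKS)(S(SI)(SKI)))))))(KI(ISIK)(IS(IKS)(S(SI)(SKI))))
  step 13: S(SKI(K(IS(IKS)(S(SI)(SKI))))(K(IS(IKS)(S(SI)(SKI)))(SKI(K(IS(IKS)(S(SI)(SKI)))))))(KI(ISIK)(IS(IKS)(S(SI)(SKI))))
  step 14: S(K(K(IS(IKS)(S(SI)(SKI))))(I(K(IS(IKS)(S(SI)(SKI)))))(K(IS(IKS)(S(SI)(SKI)))(SKI(K(IS(IKS)(S(SI)(SKI)))))))(KI(ISIK)(IS(IKS)(S(SI)(SKI))))
  step 15: S(K(IS(IKS)(S(SI)(SKI)))(K(IS(IKS)(S(SI)(SKI)))(SKI(K(IS(IKS)(S(SI)(SKI)))))))(KI(ISIK)(IS(IKS)(S(SI)(SKI))))
  step 16: S(IS(IKS)(S(SI)(SKI)))(KI(ISIK)(IS(IKS)(S(SI)(SKI))))
  step 17: S(S(IKS)(S(SI)(SKI)))(KI(ISIK)(IS(IKS)(S(SI)(SKI))))
  step 18: S(S(KS)(S(SI)(SKI)))(KI(ISIK)(IS(IKS)(S(SI)(SKI))))
  step 19: S(S(KS)(S(SI)(SKI)))(I(IS(IKS)(S(SI)(SKI))))
  step 20: S(S(KS)(S(SI)(SKI)))(IS(IKS)(S(SI)(SKI)))
  step 21: S(S(KS)(S(SI)(SKI)))(S(IKS)(S(SI)(SKI)))

Answer: NO — after 21 steps the term is S(S(KS)(S(SI)(SKI)))(S(IKS)(S(SI)(SKI))), not yet normal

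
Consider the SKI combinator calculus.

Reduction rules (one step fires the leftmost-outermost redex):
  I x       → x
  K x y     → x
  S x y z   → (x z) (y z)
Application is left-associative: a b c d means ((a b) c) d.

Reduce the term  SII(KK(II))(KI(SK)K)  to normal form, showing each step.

Answer: normal form = K  (in 6 steps)

Derivation:
  start: SII(KK(II))(KI(SK)K)
  step 1: I(KK(II))(I(KK(II)))(KI(SK)K)
  step 2: KK(II)(I(KK(II)))(KI(SK)K)
  step 3: K(I(KK(II)))(KI(SK)K)
  step 4: I(KK(II))
  step 5: KK(II)
  step 6: K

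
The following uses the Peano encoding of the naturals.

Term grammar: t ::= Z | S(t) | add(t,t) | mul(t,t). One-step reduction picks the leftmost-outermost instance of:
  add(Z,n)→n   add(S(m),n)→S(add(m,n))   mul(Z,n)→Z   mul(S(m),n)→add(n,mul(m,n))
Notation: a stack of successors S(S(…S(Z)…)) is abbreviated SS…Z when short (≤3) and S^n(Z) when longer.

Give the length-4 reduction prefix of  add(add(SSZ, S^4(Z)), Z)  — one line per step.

Answer: after 4 steps: S(S(add(add(Z, S^4(Z)), Z)))

Reduction:
  start: add(add(SSZ, S^4(Z)), Z)
  →1  add(S(add(SZ, S^4(Z))), Z)
  →2  S(add(add(SZ, S^4(Z)), Z))
  →3  S(add(S(add(Z, S^4(Z))), Z))
  →4  S(S(add(add(Z, S^4(Z)), Z)))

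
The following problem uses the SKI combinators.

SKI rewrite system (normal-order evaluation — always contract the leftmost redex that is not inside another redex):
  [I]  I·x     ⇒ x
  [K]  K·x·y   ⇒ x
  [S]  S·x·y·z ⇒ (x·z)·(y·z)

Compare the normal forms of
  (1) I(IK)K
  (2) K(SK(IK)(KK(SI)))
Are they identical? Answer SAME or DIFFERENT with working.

Answer: SAME — A ⇓ KK, B ⇓ KK

Derivation:
Term A:
  start: I(IK)K
  [1] IKK
  [2] KK

Term B:
  start: K(SK(IK)(KK(SI)))
  [1] K(K(KK(SI))(IK(KK(SI))))
  [2] K(KK(SI))
  [3] KK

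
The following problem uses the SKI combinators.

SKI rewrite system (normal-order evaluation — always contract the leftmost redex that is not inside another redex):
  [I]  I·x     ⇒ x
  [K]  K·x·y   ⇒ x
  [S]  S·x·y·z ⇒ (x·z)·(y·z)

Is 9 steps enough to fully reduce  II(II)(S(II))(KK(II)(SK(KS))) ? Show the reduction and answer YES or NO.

  start: II(II)(S(II))(KK(II)(SK(KS)))
  step 1: I(II)(S(II))(KK(II)(SK(KS)))
  step 2: II(S(II))(KK(II)(SK(KS)))
  step 3: I(S(II))(KK(II)(SK(KS)))
  step 4: S(II)(KK(II)(SK(KS)))
  step 5: SI(KK(II)(SK(KS)))
  step 6: SI(K(SK(KS)))

Answer: YES — reaches normal form SI(K(SK(KS))) in 6 ≤ 9 steps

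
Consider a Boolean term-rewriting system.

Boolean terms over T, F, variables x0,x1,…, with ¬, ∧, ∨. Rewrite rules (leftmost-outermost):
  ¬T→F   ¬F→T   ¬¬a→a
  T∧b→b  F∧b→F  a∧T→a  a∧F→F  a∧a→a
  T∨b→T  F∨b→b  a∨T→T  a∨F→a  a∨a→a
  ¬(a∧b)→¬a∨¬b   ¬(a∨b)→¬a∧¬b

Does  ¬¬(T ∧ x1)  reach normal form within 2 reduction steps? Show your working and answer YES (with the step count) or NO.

  start: ¬¬(T ∧ x1)
  [1] T ∧ x1
  [2] x1

Answer: YES — reaches normal form x1 in 2 ≤ 2 steps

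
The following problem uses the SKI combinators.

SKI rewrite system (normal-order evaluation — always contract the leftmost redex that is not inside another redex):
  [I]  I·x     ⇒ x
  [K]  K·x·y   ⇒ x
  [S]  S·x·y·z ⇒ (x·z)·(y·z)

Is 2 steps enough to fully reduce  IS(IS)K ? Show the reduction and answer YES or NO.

Answer: YES — reaches normal form SSK in 2 ≤ 2 steps

Working:
  start: IS(IS)K
  [1] S(IS)K
  [2] SSK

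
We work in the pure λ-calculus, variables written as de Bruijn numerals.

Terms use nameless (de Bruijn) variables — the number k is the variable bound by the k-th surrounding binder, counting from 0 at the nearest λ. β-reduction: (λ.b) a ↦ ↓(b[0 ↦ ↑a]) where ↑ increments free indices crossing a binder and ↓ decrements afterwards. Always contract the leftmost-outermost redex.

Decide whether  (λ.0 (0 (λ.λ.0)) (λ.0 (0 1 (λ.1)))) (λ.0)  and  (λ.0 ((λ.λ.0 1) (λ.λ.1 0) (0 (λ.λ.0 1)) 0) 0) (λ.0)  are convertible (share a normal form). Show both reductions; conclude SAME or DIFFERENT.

Term A:
  start: (λ.0 (0 (λ.λ.0)) (λ.0 (0 1 (λ.1)))) (λ.0)
  →1  (λ.0) ((λ.0) (λ.λ.0)) (λ.0 (0 (λ.0) (λ.1)))
  →2  (λ.0) (λ.λ.0) (λ.0 (0 (λ.0) (λ.1)))
  →3  (λ.λ.0) (λ.0 (0 (λ.0) (λ.1)))
  →4  λ.0

Term B:
  start: (λ.0 ((λ.λ.0 1) (λ.λ.1 0) (0 (λ.λ.0 1)) 0) 0) (λ.0)
  →1  (λ.0) ((λ.λ.0 1) (λ.λ.1 0) ((λ.0) (λ.λ.0 1)) (λ.0)) (λ.0)
  →2  (λ.λ.0 1) (λ.λ.1 0) ((λ.0) (λ.λ.0 1)) (λ.0) (λ.0)
  →3  (λ.0 (λ.λ.1 0)) ((λ.0) (λ.λ.0 1)) (λ.0) (λ.0)
  →4  (λ.0) (λ.λ.0 1) (λ.λ.1 0) (λ.0) (λ.0)
  →5  (λ.λ.0 1) (λ.λ.1 0) (λ.0) (λ.0)
  →6  (λ.0 (λ.λ.1 0)) (λ.0) (λ.0)
  →7  (λ.0) (λ.λ.1 0) (λ.0)
  →8  (λ.λ.1 0) (λ.0)
  →9  λ.(λ.0) 0
  →10  λ.0

Answer: SAME — A ⇓ λ.0, B ⇓ λ.0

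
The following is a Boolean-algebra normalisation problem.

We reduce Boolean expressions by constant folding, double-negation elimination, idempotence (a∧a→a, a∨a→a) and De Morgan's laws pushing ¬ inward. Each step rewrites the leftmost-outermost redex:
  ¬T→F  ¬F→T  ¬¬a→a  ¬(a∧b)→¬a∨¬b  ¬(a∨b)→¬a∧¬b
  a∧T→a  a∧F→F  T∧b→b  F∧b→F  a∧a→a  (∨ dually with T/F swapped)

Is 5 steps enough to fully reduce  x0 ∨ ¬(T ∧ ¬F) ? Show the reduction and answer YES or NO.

  start: x0 ∨ ¬(T ∧ ¬F)
  →1  x0 ∨ (¬T ∨ ¬¬F)
  →2  x0 ∨ (F ∨ ¬¬F)
  →3  x0 ∨ ¬¬F
  →4  x0 ∨ F
  →5  x0

Answer: YES — reaches normal form x0 in 5 ≤ 5 steps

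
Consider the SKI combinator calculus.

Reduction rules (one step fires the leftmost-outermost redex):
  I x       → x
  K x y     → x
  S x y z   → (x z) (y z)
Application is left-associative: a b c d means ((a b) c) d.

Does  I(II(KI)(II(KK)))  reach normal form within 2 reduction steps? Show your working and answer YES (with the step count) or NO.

  start: I(II(KI)(II(KK)))
  →1  II(KI)(II(KK))
  →2  I(KI)(II(KK))

Answer: NO — after 2 steps the term is I(KI)(II(KK)), not yet normal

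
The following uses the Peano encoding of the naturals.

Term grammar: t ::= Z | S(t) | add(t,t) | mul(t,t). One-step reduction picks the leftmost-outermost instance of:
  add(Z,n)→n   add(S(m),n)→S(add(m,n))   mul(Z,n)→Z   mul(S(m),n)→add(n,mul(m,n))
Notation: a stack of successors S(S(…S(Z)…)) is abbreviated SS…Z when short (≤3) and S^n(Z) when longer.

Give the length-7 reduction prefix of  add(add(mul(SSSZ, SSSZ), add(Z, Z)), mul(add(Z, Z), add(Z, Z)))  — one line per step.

  start: add(add(mul(SSSZ, SSSZ), add(Z, Z)), mul(add(Z, Z), add(Z, Z)))
  →1  add(add(add(SSSZ, mul(SSZ, SSSZ)), add(Z, Z)), mul(add(Z, Z), add(Z, Z)))
  →2  add(add(S(add(SSZ, mul(SSZ, SSSZ))), add(Z, Z)), mul(add(Z, Z), add(Z, Z)))
  →3  add(S(add(add(SSZ, mul(SSZ, SSSZ)), add(Z, Z))), mul(add(Z, Z), add(Z, Z)))
  →4  S(add(add(add(SSZ, mul(SSZ, SSSZ)), add(Z, Z)), mul(add(Z, Z), add(Z, Z))))
  →5  S(add(add(S(add(SZ, mul(SSZ, SSSZ))), add(Z, Z)), mul(add(Z, Z), add(Z, Z))))
  →6  S(add(S(add(add(SZ, mul(SSZ, SSSZ)), add(Z, Z))), mul(add(Z, Z), add(Z, Z))))
  →7  S(S(add(add(add(SZ, mul(SSZ, SSSZ)), add(Z, Z)), mul(add(Z, Z), add(Z, Z)))))

Answer: after 7 steps: S(S(add(add(add(SZ, mul(SSZ, SSSZ)), add(Z, Z)), mul(add(Z, Z), add(Z, Z)))))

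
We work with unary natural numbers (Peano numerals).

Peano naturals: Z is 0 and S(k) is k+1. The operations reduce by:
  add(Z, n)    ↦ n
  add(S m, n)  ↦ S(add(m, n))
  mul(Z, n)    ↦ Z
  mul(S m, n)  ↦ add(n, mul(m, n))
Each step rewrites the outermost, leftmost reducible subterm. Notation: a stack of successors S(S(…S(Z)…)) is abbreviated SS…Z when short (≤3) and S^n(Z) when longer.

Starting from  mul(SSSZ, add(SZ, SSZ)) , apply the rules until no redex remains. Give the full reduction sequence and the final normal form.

Answer: normal form = S^9(Z)  (in 22 steps)

Derivation:
  start: mul(SSSZ, add(SZ, SSZ))
  step 1: add(add(SZ, SSZ), mul(SSZ, add(SZ, SSZ)))
  step 2: add(S(add(Z, SSZ)), mul(SSZ, add(SZ, SSZ)))
  step 3: S(add(add(Z, SSZ), mul(SSZ, add(SZ, SSZ))))
  step 4: S(add(SSZ, mul(SSZ, add(SZ, SSZ))))
  step 5: S(S(add(SZ, mul(SSZ, add(SZ, SSZ)))))
  step 6: S(S(S(add(Z, mul(SSZ, add(SZ, SSZ))))))
  step 7: S(S(S(mul(SSZ, add(SZ, SSZ)))))
  step 8: S(S(S(add(add(SZ, SSZ), mul(SZ, add(SZ, SSZ))))))
  step 9: S(S(S(add(S(add(Z, SSZ)), mul(SZ, add(SZ, SSZ))))))
  step 10: S(S(S(S(add(add(Z, SSZ), mul(SZ, add(SZ, SSZ)))))))
  step 11: S(S(S(S(add(SSZ, mul(SZ, add(SZ, SSZ)))))))
  step 12: S(S(S(S(S(add(SZ, mul(SZ, add(SZ, SSZ))))))))
  step 13: S(S(S(S(S(S(add(Z, mul(SZ, add(SZ, SSZ)))))))))
  step 14: S(S(S(S(S(S(mul(SZ, add(SZ, SSZ))))))))
  step 15: S(S(S(S(S(S(add(add(SZ, SSZ), mul(Z, add(SZ, SSZ)))))))))
  step 16: S(S(S(S(S(S(add(S(add(Z, SSZ)), mul(Z, add(SZ, SSZ)))))))))
  step 17: S(S(S(S(S(S(S(add(add(Z, SSZ), mul(Z, add(SZ, SSZ))))))))))
  step 18: S(S(S(S(S(S(S(add(SSZ, mul(Z, add(SZ, SSZ))))))))))
  step 19: S(S(S(S(S(S(S(S(add(SZ, mul(Z, add(SZ, SSZ)))))))))))
  step 20: S(S(S(S(S(S(S(S(S(add(Z, mul(Z, add(SZ, SSZ))))))))))))
  step 21: S(S(S(S(S(S(S(S(S(mul(Z, add(SZ, SSZ)))))))))))
  step 22: S^9(Z)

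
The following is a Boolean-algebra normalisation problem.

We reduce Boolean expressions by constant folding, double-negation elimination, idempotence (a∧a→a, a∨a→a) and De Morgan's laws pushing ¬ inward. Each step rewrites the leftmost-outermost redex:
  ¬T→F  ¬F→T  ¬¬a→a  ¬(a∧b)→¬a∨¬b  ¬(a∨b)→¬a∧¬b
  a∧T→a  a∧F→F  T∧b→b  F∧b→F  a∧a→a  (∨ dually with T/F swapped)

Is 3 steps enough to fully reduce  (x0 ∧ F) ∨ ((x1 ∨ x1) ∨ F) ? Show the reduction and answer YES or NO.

Answer: NO — after 3 steps the term is x1 ∨ x1, not yet normal

Derivation:
  start: (x0 ∧ F) ∨ ((x1 ∨ x1) ∨ F)
  →1  F ∨ ((x1 ∨ x1) ∨ F)
  →2  (x1 ∨ x1) ∨ F
  →3  x1 ∨ x1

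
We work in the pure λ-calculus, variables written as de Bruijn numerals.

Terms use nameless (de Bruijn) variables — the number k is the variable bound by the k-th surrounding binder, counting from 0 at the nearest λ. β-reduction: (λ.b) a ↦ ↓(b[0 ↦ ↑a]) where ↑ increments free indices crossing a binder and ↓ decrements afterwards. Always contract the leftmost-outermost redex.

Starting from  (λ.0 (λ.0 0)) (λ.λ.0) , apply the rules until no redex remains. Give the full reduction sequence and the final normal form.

Answer: normal form = λ.0  (in 2 steps)

Derivation:
  start: (λ.0 (λ.0 0)) (λ.λ.0)
  step 1: (λ.λ.0) (λ.0 0)
  step 2: λ.0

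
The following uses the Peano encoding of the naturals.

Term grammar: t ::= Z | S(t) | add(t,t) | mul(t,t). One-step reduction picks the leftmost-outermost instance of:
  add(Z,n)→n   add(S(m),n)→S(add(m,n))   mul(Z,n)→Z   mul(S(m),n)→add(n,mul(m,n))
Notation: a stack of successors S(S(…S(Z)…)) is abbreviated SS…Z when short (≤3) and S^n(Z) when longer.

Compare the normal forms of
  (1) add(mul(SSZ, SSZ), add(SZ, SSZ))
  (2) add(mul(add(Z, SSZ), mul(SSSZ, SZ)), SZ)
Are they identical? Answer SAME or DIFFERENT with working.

Term A:
  start: add(mul(SSZ, SSZ), add(SZ, SSZ))
  →1  add(add(SSZ, mul(SZ, SSZ)), add(SZ, SSZ))
  →2  add(S(add(SZ, mul(SZ, SSZ))), add(SZ, SSZ))
  →3  S(add(add(SZ, mul(SZ, SSZ)), add(SZ, SSZ)))
  →4  S(add(S(add(Z, mul(SZ, SSZ))), add(SZ, SSZ)))
  →5  S(S(add(add(Z, mul(SZ, SSZ)), add(SZ, SSZ))))
  →6  S(S(add(mul(SZ, SSZ), add(SZ, SSZ))))
  →7  S(S(add(add(SSZ, mul(Z, SSZ)), add(SZ, SSZ))))
  →8  S(S(add(S(add(SZ, mul(Z, SSZ))), add(SZ, SSZ))))
  →9  S(S(S(add(add(SZ, mul(Z, SSZ)), add(SZ, SSZ)))))
  →10  S(S(S(add(S(add(Z, mul(Z, SSZ))), add(SZ, SSZ)))))
  →11  S(S(S(S(add(add(Z, mul(Z, SSZ)), add(SZ, SSZ))))))
  →12  S(S(S(S(add(mul(Z, SSZ), add(SZ, SSZ))))))
  →13  S(S(S(S(add(Z, add(SZ, SSZ))))))
  →14  S(S(S(S(add(SZ, SSZ)))))
  →15  S(S(S(S(S(add(Z, SSZ))))))
  →16  S^7(Z)

Term B:
  start: add(mul(add(Z, SSZ), mul(SSSZ, SZ)), SZ)
  →1  add(mul(SSZ, mul(SSSZ, SZ)), SZ)
  →2  add(add(mul(SSSZ, SZ), mul(SZ, mul(SSSZ, SZ))), SZ)
  →3  add(add(add(SZ, mul(SSZ, SZ)), mul(SZ, mul(SSSZ, SZ))), SZ)
  →4  add(add(S(add(Z, mul(SSZ, SZ))), mul(SZ, mul(SSSZ, SZ))), SZ)
  →5  add(S(add(add(Z, mul(SSZ, SZ)), mul(SZ, mul(SSSZ, SZ)))), SZ)
  →6  S(add(add(add(Z, mul(SSZ, SZ)), mul(SZ, mul(SSSZ, SZ))), SZ))
  →7  S(add(add(mul(SSZ, SZ), mul(SZ, mul(SSSZ, SZ))), SZ))
  →8  S(add(add(add(SZ, mul(SZ, SZ)), mul(SZ, mul(SSSZ, SZ))), SZ))
  →9  S(add(add(S(add(Z, mul(SZ, SZ))), mul(SZ, mul(SSSZ, SZ))), SZ))
  →10  S(add(S(add(add(Z, mul(SZ, SZ)), mul(SZ, mul(SSSZ, SZ)))), SZ))
  →11  S(S(add(add(add(Z, mul(SZ, SZ)), mul(SZ, mul(SSSZ, SZ))), SZ)))
  →12  S(S(add(add(mul(SZ, SZ), mul(SZ, mul(SSSZ, SZ))), SZ)))
  →13  S(S(add(add(add(SZ, mul(Z, SZ)), mul(SZ, mul(SSSZ, SZ))), SZ)))
  →14  S(S(add(add(S(add(Z, mul(Z, SZ))), mul(SZ, mul(SSSZ, SZ))), SZ)))
  →15  S(S(add(S(add(add(Z, mul(Z, SZ)), mul(SZ, mul(SSSZ, SZ)))), SZ)))
  →16  S(S(S(add(add(add(Z, mul(Z, SZ)), mul(SZ, mul(SSSZ, SZ))), SZ))))
  →17  S(S(S(add(add(mul(Z, SZ), mul(SZ, mul(SSSZ, SZ))), SZ))))
  →18  S(S(S(add(add(Z, mul(SZ, mul(SSSZ, SZ))), SZ))))
  →19  S(S(S(add(mul(SZ, mul(SSSZ, SZ)), SZ))))
  →20  S(S(S(add(add(mul(SSSZ, SZ), mul(Z, mul(SSSZ, SZ))), SZ))))
  →21  S(S(S(add(add(add(SZ, mul(SSZ, SZ)), mul(Z, mul(SSSZ, SZ))), SZ))))
  →22  S(S(S(add(add(S(add(Z, mul(SSZ, SZ))), mul(Z, mul(SSSZ, SZ))), SZ))))
  →23  S(S(S(add(S(add(add(Z, mul(SSZ, SZ)), mul(Z, mul(SSSZ, SZ)))), SZ))))
  →24  S(S(S(S(add(add(add(Z, mul(SSZ, SZ)), mul(Z, mul(SSSZ, SZ))), SZ)))))
  →25  S(S(S(S(add(add(mul(SSZ, SZ), mul(Z, mul(SSSZ, SZ))), SZ)))))
  →26  S(S(S(S(add(add(add(SZ, mul(SZ, SZ)), mul(Z, mul(SSSZ, SZ))), SZ)))))
  →27  S(S(S(S(add(add(S(add(Z, mul(SZ, SZ))), mul(Z, mul(SSSZ, SZ))), SZ)))))
  →28  S(S(S(S(add(S(add(add(Z, mul(SZ, SZ)), mul(Z, mul(SSSZ, SZ)))), SZ)))))
  →29  S(S(S(S(S(add(add(add(Z, mul(SZ, SZ)), mul(Z, mul(SSSZ, SZ))), SZ))))))
  →30  S(S(S(S(S(add(add(mul(SZ, SZ), mul(Z, mul(SSSZ, SZ))), SZ))))))
  →31  S(S(S(S(S(add(add(add(SZ, mul(Z, SZ)), mul(Z, mul(SSSZ, SZ))), SZ))))))
  →32  S(S(S(S(S(add(add(S(add(Z, mul(Z, SZ))), mul(Z, mul(SSSZ, SZ))), SZ))))))
  →33  S(S(S(S(S(add(S(add(add(Z, mul(Z, SZ)), mul(Z, mul(SSSZ, SZ)))), SZ))))))
  →34  S(S(S(S(S(S(add(add(add(Z, mul(Z, SZ)), mul(Z, mul(SSSZ, SZ))), SZ)))))))
  →35  S(S(S(S(S(S(add(add(mul(Z, SZ), mul(Z, mul(SSSZ, SZ))), SZ)))))))
  →36  S(S(S(S(S(S(add(add(Z, mul(Z, mul(SSSZ, SZ))), SZ)))))))
  →37  S(S(S(S(S(S(add(mul(Z, mul(SSSZ, SZ)), SZ)))))))
  →38  S(S(S(S(S(S(add(Z, SZ)))))))
  →39  S^7(Z)

Answer: SAME — A ⇓ S^7(Z), B ⇓ S^7(Z)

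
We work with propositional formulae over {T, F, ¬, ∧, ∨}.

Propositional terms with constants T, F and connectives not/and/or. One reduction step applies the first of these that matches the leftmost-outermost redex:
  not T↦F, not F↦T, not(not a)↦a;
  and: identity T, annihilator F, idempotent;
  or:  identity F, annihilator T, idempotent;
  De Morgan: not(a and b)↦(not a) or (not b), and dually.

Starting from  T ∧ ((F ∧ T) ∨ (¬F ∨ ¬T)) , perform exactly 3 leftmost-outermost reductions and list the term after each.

  start: T ∧ ((F ∧ T) ∨ (¬F ∨ ¬T))
  step 1: (F ∧ T) ∨ (¬F ∨ ¬T)
  step 2: F ∨ (¬F ∨ ¬T)
  step 3: ¬F ∨ ¬T

Answer: after 3 steps: ¬F ∨ ¬T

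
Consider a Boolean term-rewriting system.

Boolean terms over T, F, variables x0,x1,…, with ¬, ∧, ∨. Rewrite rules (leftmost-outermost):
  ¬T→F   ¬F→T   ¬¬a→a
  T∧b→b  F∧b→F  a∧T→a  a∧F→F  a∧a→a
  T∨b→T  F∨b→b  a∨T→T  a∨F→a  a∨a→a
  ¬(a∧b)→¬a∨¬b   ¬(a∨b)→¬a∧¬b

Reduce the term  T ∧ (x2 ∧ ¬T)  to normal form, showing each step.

Answer: normal form = F  (in 3 steps)

Derivation:
  start: T ∧ (x2 ∧ ¬T)
  step 1: x2 ∧ ¬T
  step 2: x2 ∧ F
  step 3: F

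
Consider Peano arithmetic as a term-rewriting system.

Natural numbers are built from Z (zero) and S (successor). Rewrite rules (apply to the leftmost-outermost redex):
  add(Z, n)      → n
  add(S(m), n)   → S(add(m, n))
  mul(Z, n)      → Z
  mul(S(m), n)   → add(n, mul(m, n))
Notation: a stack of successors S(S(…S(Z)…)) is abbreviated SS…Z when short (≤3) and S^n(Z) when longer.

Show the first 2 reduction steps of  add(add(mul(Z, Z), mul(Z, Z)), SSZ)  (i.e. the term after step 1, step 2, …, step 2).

Answer: after 2 steps: add(mul(Z, Z), SSZ)

Derivation:
  start: add(add(mul(Z, Z), mul(Z, Z)), SSZ)
  →1  add(add(Z, mul(Z, Z)), SSZ)
  →2  add(mul(Z, Z), SSZ)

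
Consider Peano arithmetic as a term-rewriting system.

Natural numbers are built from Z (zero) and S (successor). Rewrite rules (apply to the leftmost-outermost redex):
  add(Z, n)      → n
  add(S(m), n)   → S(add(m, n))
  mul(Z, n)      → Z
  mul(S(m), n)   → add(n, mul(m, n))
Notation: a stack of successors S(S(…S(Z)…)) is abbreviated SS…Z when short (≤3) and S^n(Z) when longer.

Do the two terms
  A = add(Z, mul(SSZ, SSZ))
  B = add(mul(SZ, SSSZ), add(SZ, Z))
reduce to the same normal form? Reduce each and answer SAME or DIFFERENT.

Answer: SAME — A ⇓ S^4(Z), B ⇓ S^4(Z)

Reduction:
Term A:
  start: add(Z, mul(SSZ, SSZ))
  →1  mul(SSZ, SSZ)
  →2  add(SSZ, mul(SZ, SSZ))
  →3  S(add(SZ, mul(SZ, SSZ)))
  →4  S(S(add(Z, mul(SZ, SSZ))))
  →5  S(S(mul(SZ, SSZ)))
  →6  S(S(add(SSZ, mul(Z, SSZ))))
  →7  S(S(S(add(SZ, mul(Z, SSZ)))))
  →8  S(S(S(S(add(Z, mul(Z, SSZ))))))
  →9  S(S(S(S(mul(Z, SSZ)))))
  →10  S^4(Z)

Term B:
  start: add(mul(SZ, SSSZ), add(SZ, Z))
  →1  add(add(SSSZ, mul(Z, SSSZ)), add(SZ, Z))
  →2  add(S(add(SSZ, mul(Z, SSSZ))), add(SZ, Z))
  →3  S(add(add(SSZ, mul(Z, SSSZ)), add(SZ, Z)))
  →4  S(add(S(add(SZ, mul(Z, SSSZ))), add(SZ, Z)))
  →5  S(S(add(add(SZ, mul(Z, SSSZ)), add(SZ, Z))))
  →6  S(S(add(S(add(Z, mul(Z, SSSZ))), add(SZ, Z))))
  →7  S(S(S(add(add(Z, mul(Z, SSSZ)), add(SZ, Z)))))
  →8  S(S(S(add(mul(Z, SSSZ), add(SZ, Z)))))
  →9  S(S(S(add(Z, add(SZ, Z)))))
  →10  S(S(S(add(SZ, Z))))
  →11  S(S(S(S(add(Z, Z)))))
  →12  S^4(Z)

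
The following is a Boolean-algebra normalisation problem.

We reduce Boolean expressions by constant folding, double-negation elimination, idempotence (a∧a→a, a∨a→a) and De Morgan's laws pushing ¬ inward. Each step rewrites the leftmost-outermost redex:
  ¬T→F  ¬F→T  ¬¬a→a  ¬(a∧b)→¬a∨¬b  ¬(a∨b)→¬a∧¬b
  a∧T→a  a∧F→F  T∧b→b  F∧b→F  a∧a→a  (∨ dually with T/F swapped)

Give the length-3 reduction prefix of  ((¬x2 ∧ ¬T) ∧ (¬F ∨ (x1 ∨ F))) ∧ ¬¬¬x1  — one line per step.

  start: ((¬x2 ∧ ¬T) ∧ (¬F ∨ (x1 ∨ F))) ∧ ¬¬¬x1
  step 1: ((¬x2 ∧ F) ∧ (¬F ∨ (x1 ∨ F))) ∧ ¬¬¬x1
  step 2: (F ∧ (¬F ∨ (x1 ∨ F))) ∧ ¬¬¬x1
  step 3: F ∧ ¬¬¬x1

Answer: after 3 steps: F ∧ ¬¬¬x1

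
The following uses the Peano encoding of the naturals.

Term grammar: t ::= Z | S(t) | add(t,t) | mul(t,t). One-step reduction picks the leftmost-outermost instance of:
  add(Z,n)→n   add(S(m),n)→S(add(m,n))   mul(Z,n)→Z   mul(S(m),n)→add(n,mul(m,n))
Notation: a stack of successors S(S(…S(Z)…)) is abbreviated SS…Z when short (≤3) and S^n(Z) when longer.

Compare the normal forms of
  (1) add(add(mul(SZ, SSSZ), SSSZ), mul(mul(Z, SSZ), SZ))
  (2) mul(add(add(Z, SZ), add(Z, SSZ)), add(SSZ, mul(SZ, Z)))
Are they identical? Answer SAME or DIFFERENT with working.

Answer: SAME — A ⇓ S^6(Z), B ⇓ S^6(Z)

Working:
Term A:
  start: add(add(mul(SZ, SSSZ), SSSZ), mul(mul(Z, SSZ), SZ))
  [1] add(add(add(SSSZ, mul(Z, SSSZ)), SSSZ), mul(mul(Z, SSZ), SZ))
  [2] add(add(S(add(SSZ, mul(Z, SSSZ))), SSSZ), mul(mul(Z, SSZ), SZ))
  [3] add(S(add(add(SSZ, mul(Z, SSSZ)), SSSZ)), mul(mul(Z, SSZ), SZ))
  [4] S(add(add(add(SSZ, mul(Z, SSSZ)), SSSZ), mul(mul(Z, SSZ), SZ)))
  [5] S(add(add(S(add(SZ, mul(Z, SSSZ))), SSSZ), mul(mul(Z, SSZ), SZ)))
  [6] S(add(S(add(add(SZ, mul(Z, SSSZ)), SSSZ)), mul(mul(Z, SSZ), SZ)))
  [7] S(S(add(add(add(SZ, mul(Z, SSSZ)), SSSZ), mul(mul(Z, SSZ), SZ))))
  [8] S(S(add(add(S(add(Z, mul(Z, SSSZ))), SSSZ), mul(mul(Z, SSZ), SZ))))
  [9] S(S(add(S(add(add(Z, mul(Z, SSSZ)), SSSZ)), mul(mul(Z, SSZ), SZ))))
  [10] S(S(S(add(add(add(Z, mul(Z, SSSZ)), SSSZ), mul(mul(Z, SSZ), SZ)))))
  [11] S(S(S(add(add(mul(Z, SSSZ), SSSZ), mul(mul(Z, SSZ), SZ)))))
  [12] S(S(S(add(add(Z, SSSZ), mul(mul(Z, SSZ), SZ)))))
  [13] S(S(S(add(SSSZ, mul(mul(Z, SSZ), SZ)))))
  [14] S(S(S(S(add(SSZ, mul(mul(Z, SSZ), SZ))))))
  [15] S(S(S(S(S(add(SZ, mul(mul(Z, SSZ), SZ)))))))
  [16] S(S(S(S(S(S(add(Z, mul(mul(Z, SSZ), SZ))))))))
  [17] S(S(S(S(S(S(mul(mul(Z, SSZ), SZ)))))))
  [18] S(S(S(S(S(S(mul(Z, SZ)))))))
  [19] S^6(Z)

Term B:
  start: mul(add(add(Z, SZ), add(Z, SSZ)), add(SSZ, mul(SZ, Z)))
  [1] mul(add(SZ, add(Z, SSZ)), add(SSZ, mul(SZ, Z)))
  [2] mul(S(add(Z, add(Z, SSZ))), add(SSZ, mul(SZ, Z)))
  [3] add(add(SSZ, mul(SZ, Z)), mul(add(Z, add(Z, SSZ)), add(SSZ, mul(SZ, Z))))
  [4] add(S(add(SZ, mul(SZ, Z))), mul(add(Z, add(Z, SSZ)), add(SSZ, mul(SZ, Z))))
  [5] S(add(add(SZ, mul(SZ, Z)), mul(add(Z, add(Z, SSZ)), add(SSZ, mul(SZ, Z)))))
  [6] S(add(S(add(Z, mul(SZ, Z))), mul(add(Z, add(Z, SSZ)), add(SSZ, mul(SZ, Z)))))
  [7] S(S(add(add(Z, mul(SZ, Z)), mul(add(Z, add(Z, SSZ)), add(SSZ, mul(SZ, Z))))))
  [8] S(S(add(mul(SZ, Z), mul(add(Z, add(Z, SSZ)), add(SSZ, mul(SZ, Z))))))
  [9] S(S(add(add(Z, mul(Z, Z)), mul(add(Z, add(Z, SSZ)), add(SSZ, mul(SZ, Z))))))
  [10] S(S(add(mul(Z, Z), mul(add(Z, add(Z, SSZ)), add(SSZ, mul(SZ, Z))))))
  [11] S(S(add(Z, mul(add(Z, add(Z, SSZ)), add(SSZ, mul(SZ, Z))))))
  [12] S(S(mul(add(Z, add(Z, SSZ)), add(SSZ, mul(SZ, Z)))))
  [13] S(S(mul(add(Z, SSZ), add(SSZ, mul(SZ, Z)))))
  [14] S(S(mul(SSZ, add(SSZ, mul(SZ, Z)))))
  [15] S(S(add(add(SSZ, mul(SZ, Z)), mul(SZ, add(SSZ, mul(SZ, Z))))))
  [16] S(S(add(S(add(SZ, mul(SZ, Z))), mul(SZ, add(SSZ, mul(SZ, Z))))))
  [17] S(S(S(add(add(SZ, mul(SZ, Z)), mul(SZ, add(SSZ, mul(SZ, Z)))))))
  [18] S(S(S(add(S(add(Z, mul(SZ, Z))), mul(SZ, add(SSZ, mul(SZ, Z)))))))
  [19] S(S(S(S(add(add(Z, mul(SZ, Z)), mul(SZ, add(SSZ, mul(SZ, Z))))))))
  [20] S(S(S(S(add(mul(SZ, Z), mul(SZ, add(SSZ, mul(SZ, Z))))))))
  [21] S(S(S(S(add(add(Z, mul(Z, Z)), mul(SZ, add(SSZ, mul(SZ, Z))))))))
  [22] S(S(S(S(add(mul(Z, Z), mul(SZ, add(SSZ, mul(SZ, Z))))))))
  [23] S(S(S(S(add(Z, mul(SZ, add(SSZ, mul(SZ, Z))))))))
  [24] S(S(S(S(mul(SZ, add(SSZ, mul(SZ, Z)))))))
  [25] S(S(S(S(add(add(SSZ, mul(SZ, Z)), mul(Z, add(SSZ, mul(SZ, Z))))))))
  [26] S(S(S(S(add(S(add(SZ, mul(SZ, Z))), mul(Z, add(SSZ, mul(SZ, Z))))))))
  [27] S(S(S(S(S(add(add(SZ, mul(SZ, Z)), mul(Z, add(SSZ, mul(SZ, Z)))))))))
  [28] S(S(S(S(S(add(S(add(Z, mul(SZ, Z))), mul(Z, add(SSZ, mul(SZ, Z)))))))))
  [29] S(S(S(S(S(S(add(add(Z, mul(SZ, Z)), mul(Z, add(SSZ, mul(SZ, Z))))))))))
  [30] S(S(S(S(S(S(add(mul(SZ, Z), mul(Z, add(SSZ, mul(SZ, Z))))))))))
  [31] S(S(S(S(S(S(add(add(Z, mul(Z, Z)), mul(Z, add(SSZ, mul(SZ, Z))))))))))
  [32] S(S(S(S(S(S(add(mul(Z, Z), mul(Z, add(SSZ, mul(SZ, Z))))))))))
  [33] S(S(S(S(S(S(add(Z, mul(Z, add(SSZ, mul(SZ, Z))))))))))
  [34] S(S(S(S(S(S(mul(Z, add(SSZ, mul(SZ, Z)))))))))
  [35] S^6(Z)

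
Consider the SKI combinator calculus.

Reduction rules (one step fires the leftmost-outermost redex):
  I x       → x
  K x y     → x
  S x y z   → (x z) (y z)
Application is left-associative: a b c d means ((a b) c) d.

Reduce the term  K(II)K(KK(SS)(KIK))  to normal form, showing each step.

  start: K(II)K(KK(SS)(KIK))
  →1  II(KK(SS)(KIK))
  →2  I(KK(SS)(KIK))
  →3  KK(SS)(KIK)
  →4  K(KIK)
  →5  KI

Answer: normal form = KI  (in 5 steps)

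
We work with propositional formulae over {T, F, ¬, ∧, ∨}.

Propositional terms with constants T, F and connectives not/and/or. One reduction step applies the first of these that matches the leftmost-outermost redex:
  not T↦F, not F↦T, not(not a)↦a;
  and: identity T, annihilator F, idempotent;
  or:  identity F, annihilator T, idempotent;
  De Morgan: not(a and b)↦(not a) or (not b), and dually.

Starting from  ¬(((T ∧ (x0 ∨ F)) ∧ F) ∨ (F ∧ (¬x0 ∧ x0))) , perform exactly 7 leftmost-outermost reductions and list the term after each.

Answer: after 7 steps: ((¬x0 ∧ T) ∨ ¬F) ∧ ¬(F ∧ (¬x0 ∧ x0))

Working:
  start: ¬(((T ∧ (x0 ∨ F)) ∧ F) ∨ (F ∧ (¬x0 ∧ x0)))
  step 1: ¬((T ∧ (x0 ∨ F)) ∧ F) ∧ ¬(F ∧ (¬x0 ∧ x0))
  step 2: (¬(T ∧ (x0 ∨ F)) ∨ ¬F) ∧ ¬(F ∧ (¬x0 ∧ x0))
  step 3: ((¬T ∨ ¬(x0 ∨ F)) ∨ ¬F) ∧ ¬(F ∧ (¬x0 ∧ x0))
  step 4: ((F ∨ ¬(x0 ∨ F)) ∨ ¬F) ∧ ¬(F ∧ (¬x0 ∧ x0))
  step 5: (¬(x0 ∨ F) ∨ ¬F) ∧ ¬(F ∧ (¬x0 ∧ x0))
  step 6: ((¬x0 ∧ ¬F) ∨ ¬F) ∧ ¬(F ∧ (¬x0 ∧ x0))
  step 7: ((¬x0 ∧ T) ∨ ¬F) ∧ ¬(F ∧ (¬x0 ∧ x0))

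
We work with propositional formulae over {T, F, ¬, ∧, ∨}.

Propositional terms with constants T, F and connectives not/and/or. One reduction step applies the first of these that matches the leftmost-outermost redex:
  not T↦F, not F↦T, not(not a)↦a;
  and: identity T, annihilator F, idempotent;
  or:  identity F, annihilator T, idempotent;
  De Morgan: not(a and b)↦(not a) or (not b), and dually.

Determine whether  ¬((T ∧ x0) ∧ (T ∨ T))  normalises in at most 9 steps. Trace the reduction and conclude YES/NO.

Answer: YES — reaches normal form ¬x0 in 8 ≤ 9 steps

Derivation:
  start: ¬((T ∧ x0) ∧ (T ∨ T))
  step 1: ¬(T ∧ x0) ∨ ¬(T ∨ T)
  step 2: (¬T ∨ ¬x0) ∨ ¬(T ∨ T)
  step 3: (F ∨ ¬x0) ∨ ¬(T ∨ T)
  step 4: ¬x0 ∨ ¬(T ∨ T)
  step 5: ¬x0 ∨ (¬T ∧ ¬T)
  step 6: ¬x0 ∨ ¬T
  step 7: ¬x0 ∨ F
  step 8: ¬x0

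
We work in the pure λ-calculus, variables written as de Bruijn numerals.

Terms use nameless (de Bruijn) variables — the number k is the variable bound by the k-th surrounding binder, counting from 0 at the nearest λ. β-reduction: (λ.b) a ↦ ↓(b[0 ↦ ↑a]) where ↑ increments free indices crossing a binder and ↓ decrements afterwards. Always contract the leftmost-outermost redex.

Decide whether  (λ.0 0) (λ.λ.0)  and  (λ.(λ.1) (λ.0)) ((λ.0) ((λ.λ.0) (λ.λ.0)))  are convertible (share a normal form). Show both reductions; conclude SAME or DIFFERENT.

Term A:
  start: (λ.0 0) (λ.λ.0)
  [1] (λ.λ.0) (λ.λ.0)
  [2] λ.0

Term B:
  start: (λ.(λ.1) (λ.0)) ((λ.0) ((λ.λ.0) (λ.λ.0)))
  [1] (λ.(λ.0) ((λ.λ.0) (λ.λ.0))) (λ.0)
  [2] (λ.0) ((λ.λ.0) (λ.λ.0))
  [3] (λ.λ.0) (λ.λ.0)
  [4] λ.0

Answer: SAME — A ⇓ λ.0, B ⇓ λ.0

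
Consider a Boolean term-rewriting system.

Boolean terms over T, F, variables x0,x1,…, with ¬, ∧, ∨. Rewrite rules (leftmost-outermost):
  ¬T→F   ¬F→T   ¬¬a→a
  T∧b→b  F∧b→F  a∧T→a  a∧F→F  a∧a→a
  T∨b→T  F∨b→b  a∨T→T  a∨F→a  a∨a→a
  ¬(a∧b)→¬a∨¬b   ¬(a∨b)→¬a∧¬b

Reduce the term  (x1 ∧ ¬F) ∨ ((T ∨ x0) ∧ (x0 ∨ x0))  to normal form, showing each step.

Answer: normal form = x1 ∨ x0  (in 5 steps)

Derivation:
  start: (x1 ∧ ¬F) ∨ ((T ∨ x0) ∧ (x0 ∨ x0))
  →1  (x1 ∧ T) ∨ ((T ∨ x0) ∧ (x0 ∨ x0))
  →2  x1 ∨ ((T ∨ x0) ∧ (x0 ∨ x0))
  →3  x1 ∨ (T ∧ (x0 ∨ x0))
  →4  x1 ∨ (x0 ∨ x0)
  →5  x1 ∨ x0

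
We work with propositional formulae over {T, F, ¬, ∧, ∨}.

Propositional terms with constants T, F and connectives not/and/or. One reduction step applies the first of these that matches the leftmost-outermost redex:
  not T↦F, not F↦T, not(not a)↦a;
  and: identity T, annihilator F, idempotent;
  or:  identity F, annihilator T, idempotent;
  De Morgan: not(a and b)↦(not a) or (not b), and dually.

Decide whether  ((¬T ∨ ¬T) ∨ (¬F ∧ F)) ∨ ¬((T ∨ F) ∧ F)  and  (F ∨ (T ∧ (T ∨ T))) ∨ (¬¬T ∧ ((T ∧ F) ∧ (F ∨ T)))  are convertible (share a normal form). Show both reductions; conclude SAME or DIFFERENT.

Answer: SAME — A ⇓ T, B ⇓ T

Derivation:
Term A:
  start: ((¬T ∨ ¬T) ∨ (¬F ∧ F)) ∨ ¬((T ∨ F) ∧ F)
  [1] (¬T ∨ (¬F ∧ F)) ∨ ¬((T ∨ F) ∧ F)
  [2] (F ∨ (¬F ∧ F)) ∨ ¬((T ∨ F) ∧ F)
  [3] (¬F ∧ F) ∨ ¬((T ∨ F) ∧ F)
  [4] F ∨ ¬((T ∨ F) ∧ F)
  [5] ¬((T ∨ F) ∧ F)
  [6] ¬(T ∨ F) ∨ ¬F
  [7] (¬T ∧ ¬F) ∨ ¬F
  [8] (F ∧ ¬F) ∨ ¬F
  [9] F ∨ ¬F
  [10] ¬F
  [11] T

Term B:
  start: (F ∨ (T ∧ (T ∨ T))) ∨ (¬¬T ∧ ((T ∧ F) ∧ (F ∨ T)))
  [1] (T ∧ (T ∨ T)) ∨ (¬¬T ∧ ((T ∧ F) ∧ (F ∨ T)))
  [2] (T ∨ T) ∨ (¬¬T ∧ ((T ∧ F) ∧ (F ∨ T)))
  [3] T ∨ (¬¬T ∧ ((T ∧ F) ∧ (F ∨ T)))
  [4] T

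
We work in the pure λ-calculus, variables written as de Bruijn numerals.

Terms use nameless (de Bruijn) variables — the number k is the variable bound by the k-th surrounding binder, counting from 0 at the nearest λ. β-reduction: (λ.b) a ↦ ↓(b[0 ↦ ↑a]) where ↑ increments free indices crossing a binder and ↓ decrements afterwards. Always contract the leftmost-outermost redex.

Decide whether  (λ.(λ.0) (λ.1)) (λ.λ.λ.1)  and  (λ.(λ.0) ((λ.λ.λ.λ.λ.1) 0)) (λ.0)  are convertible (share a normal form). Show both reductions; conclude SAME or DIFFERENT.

Term A:
  start: (λ.(λ.0) (λ.1)) (λ.λ.λ.1)
  →1  (λ.0) (λ.λ.λ.λ.1)
  →2  λ.λ.λ.λ.1

Term B:
  start: (λ.(λ.0) ((λ.λ.λ.λ.λ.1) 0)) (λ.0)
  →1  (λ.0) ((λ.λ.λ.λ.λ.1) (λ.0))
  →2  (λ.λ.λ.λ.λ.1) (λ.0)
  →3  λ.λ.λ.λ.1

Answer: SAME — A ⇓ λ.λ.λ.λ.1, B ⇓ λ.λ.λ.λ.1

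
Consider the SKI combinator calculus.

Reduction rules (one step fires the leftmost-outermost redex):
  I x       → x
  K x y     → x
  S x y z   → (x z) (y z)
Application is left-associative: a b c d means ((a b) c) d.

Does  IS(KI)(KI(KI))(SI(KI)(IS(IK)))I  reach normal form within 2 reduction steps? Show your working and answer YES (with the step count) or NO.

  start: IS(KI)(KI(KI))(SI(KI)(IS(IK)))I
  step 1: S(KI)(KI(KI))(SI(KI)(IS(IK)))I
  step 2: KI(SI(KI)(IS(IK)))(KI(KI)(SI(KI)(IS(IK))))I

Answer: NO — after 2 steps the term is KI(SI(KI)(IS(IK)))(KI(KI)(SI(KI)(IS(IK))))I, not yet normal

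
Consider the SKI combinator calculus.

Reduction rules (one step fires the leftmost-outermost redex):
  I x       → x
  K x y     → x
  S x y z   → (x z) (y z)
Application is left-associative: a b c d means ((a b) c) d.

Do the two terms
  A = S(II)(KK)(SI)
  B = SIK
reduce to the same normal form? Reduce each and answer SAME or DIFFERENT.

Term A:
  start: S(II)(KK)(SI)
  [1] II(SI)(KK(SI))
  [2] I(SI)(KK(SI))
  [3] SI(KK(SI))
  [4] SIK

Term B:
  start: SIK

Answer: SAME — A ⇓ SIK, B ⇓ SIK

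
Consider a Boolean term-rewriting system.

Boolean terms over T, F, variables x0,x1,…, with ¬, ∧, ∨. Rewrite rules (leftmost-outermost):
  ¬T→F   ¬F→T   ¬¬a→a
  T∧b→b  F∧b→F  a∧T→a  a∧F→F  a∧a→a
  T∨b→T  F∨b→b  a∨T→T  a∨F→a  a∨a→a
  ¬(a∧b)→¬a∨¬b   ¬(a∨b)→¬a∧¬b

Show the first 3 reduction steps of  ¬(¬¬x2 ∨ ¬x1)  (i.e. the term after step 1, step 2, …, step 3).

Answer: after 3 steps: ¬x2 ∧ x1

Working:
  start: ¬(¬¬x2 ∨ ¬x1)
  step 1: ¬¬¬x2 ∧ ¬¬x1
  step 2: ¬x2 ∧ ¬¬x1
  step 3: ¬x2 ∧ x1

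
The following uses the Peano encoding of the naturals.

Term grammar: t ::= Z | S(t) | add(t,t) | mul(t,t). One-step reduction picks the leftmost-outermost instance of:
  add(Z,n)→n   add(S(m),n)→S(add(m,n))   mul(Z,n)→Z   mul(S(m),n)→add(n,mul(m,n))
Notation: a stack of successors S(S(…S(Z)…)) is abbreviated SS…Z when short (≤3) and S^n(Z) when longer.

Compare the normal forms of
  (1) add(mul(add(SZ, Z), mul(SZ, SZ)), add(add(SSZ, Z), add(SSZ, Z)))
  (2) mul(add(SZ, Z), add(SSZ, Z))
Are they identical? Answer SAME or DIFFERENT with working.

Term A:
  start: add(mul(add(SZ, Z), mul(SZ, SZ)), add(add(SSZ, Z), add(SSZ, Z)))
  →1  add(mul(S(add(Z, Z)), mul(SZ, SZ)), add(add(SSZ, Z), add(SSZ, Z)))
  →2  add(add(mul(SZ, SZ), mul(add(Z, Z), mul(SZ, SZ))), add(add(SSZ, Z), add(SSZ, Z)))
  →3  add(add(add(SZ, mul(Z, SZ)), mul(add(Z, Z), mul(SZ, SZ))), add(add(SSZ, Z), add(SSZ, Z)))
  →4  add(add(S(add(Z, mul(Z, SZ))), mul(add(Z, Z), mul(SZ, SZ))), add(add(SSZ, Z), add(SSZ, Z)))
  →5  add(S(add(add(Z, mul(Z, SZ)), mul(add(Z, Z), mul(SZ, SZ)))), add(add(SSZ, Z), add(SSZ, Z)))
  →6  S(add(add(add(Z, mul(Z, SZ)), mul(add(Z, Z), mul(SZ, SZ))), add(add(SSZ, Z), add(SSZ, Z))))
  →7  S(add(add(mul(Z, SZ), mul(add(Z, Z), mul(SZ, SZ))), add(add(SSZ, Z), add(SSZ, Z))))
  →8  S(add(add(Z, mul(add(Z, Z), mul(SZ, SZ))), add(add(SSZ, Z), add(SSZ, Z))))
  →9  S(add(mul(add(Z, Z), mul(SZ, SZ)), add(add(SSZ, Z), add(SSZ, Z))))
  →10  S(add(mul(Z, mul(SZ, SZ)), add(add(SSZ, Z), add(SSZ, Z))))
  →11  S(add(Z, add(add(SSZ, Z), add(SSZ, Z))))
  →12  S(add(add(SSZ, Z), add(SSZ, Z)))
  →13  S(add(S(add(SZ, Z)), add(SSZ, Z)))
  →14  S(S(add(add(SZ, Z), add(SSZ, Z))))
  →15  S(S(add(S(add(Z, Z)), add(SSZ, Z))))
  →16  S(S(S(add(add(Z, Z), add(SSZ, Z)))))
  →17  S(S(S(add(Z, add(SSZ, Z)))))
  →18  S(S(S(add(SSZ, Z))))
  →19  S(S(S(S(add(SZ, Z)))))
  →20  S(S(S(S(S(add(Z, Z))))))
  →21  S^5(Z)

Term B:
  start: mul(add(SZ, Z), add(SSZ, Z))
  →1  mul(S(add(Z, Z)), add(SSZ, Z))
  →2  add(add(SSZ, Z), mul(add(Z, Z), add(SSZ, Z)))
  →3  add(S(add(SZ, Z)), mul(add(Z, Z), add(SSZ, Z)))
  →4  S(add(add(SZ, Z), mul(add(Z, Z), add(SSZ, Z))))
  →5  S(add(S(add(Z, Z)), mul(add(Z, Z), add(SSZ, Z))))
  →6  S(S(add(add(Z, Z), mul(add(Z, Z), add(SSZ, Z)))))
  →7  S(S(add(Z, mul(add(Z, Z), add(SSZ, Z)))))
  →8  S(S(mul(add(Z, Z), add(SSZ, Z))))
  →9  S(S(mul(Z, add(SSZ, Z))))
  →10  SSZ

Answer: DIFFERENT — A ⇓ S^5(Z), B ⇓ SSZ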